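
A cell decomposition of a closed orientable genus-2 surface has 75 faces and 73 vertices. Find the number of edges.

For a closed orientable surface of genus 2, χ = 2 − 2·2 = -2.
E = V + F − (-2) = 73 + 75 − (-2) = 150.

150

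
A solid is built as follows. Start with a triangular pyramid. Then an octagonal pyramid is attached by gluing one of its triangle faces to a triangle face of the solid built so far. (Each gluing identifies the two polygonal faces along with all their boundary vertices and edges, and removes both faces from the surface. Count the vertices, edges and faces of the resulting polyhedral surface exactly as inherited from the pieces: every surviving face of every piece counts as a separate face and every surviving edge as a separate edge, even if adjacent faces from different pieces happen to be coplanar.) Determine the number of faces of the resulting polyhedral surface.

A triangular pyramid: V=4, E=6, F=4.
Attach an octagonal pyramid (V=9, E=16, F=9) along a 3-gon: merge 3 vertices and 3 edges, delete both glued faces → V=10, E=19, F=11.
Check: V − E + F = 10 − 19 + 11 = 2.

11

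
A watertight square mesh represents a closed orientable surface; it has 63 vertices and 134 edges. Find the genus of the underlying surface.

Every face is a square and each edge borders two faces, so 4F = 2·134, giving F = 67.
χ = V − E + F = 63 − 134 + 67 = -4.
For a closed orientable surface χ = 2 − 2g, so g = (2 − (-4))/2 = 3.

3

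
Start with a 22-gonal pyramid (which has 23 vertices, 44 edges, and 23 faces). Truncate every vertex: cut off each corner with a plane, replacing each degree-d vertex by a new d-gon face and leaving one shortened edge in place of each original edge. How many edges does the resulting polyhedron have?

132

Truncation replaces each original edge-end by a new vertex, so V′ = 2E = 88.
Each original edge survives, and each old vertex of degree d contributes d new edges; summing degrees gives Σd = 2E, so E′ = E + 2E = 3E = 132.
Each original face survives and each original vertex becomes one new face: F′ = F + V = 46.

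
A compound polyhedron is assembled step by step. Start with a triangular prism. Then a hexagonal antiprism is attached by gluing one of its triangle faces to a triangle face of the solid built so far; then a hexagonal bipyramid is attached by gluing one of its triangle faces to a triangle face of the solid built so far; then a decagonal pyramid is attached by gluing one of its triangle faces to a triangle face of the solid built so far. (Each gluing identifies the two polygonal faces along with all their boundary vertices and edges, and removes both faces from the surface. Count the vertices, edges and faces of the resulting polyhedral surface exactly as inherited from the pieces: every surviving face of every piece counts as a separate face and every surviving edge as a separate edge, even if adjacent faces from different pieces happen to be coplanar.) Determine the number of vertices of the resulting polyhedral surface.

28

A triangular prism: V=6, E=9, F=5.
Attach a hexagonal antiprism (V=12, E=24, F=14) along a 3-gon: merge 3 vertices and 3 edges, delete both glued faces → V=15, E=30, F=17.
Attach a hexagonal bipyramid (V=8, E=18, F=12) along a 3-gon: merge 3 vertices and 3 edges, delete both glued faces → V=20, E=45, F=27.
Attach a decagonal pyramid (V=11, E=20, F=11) along a 3-gon: merge 3 vertices and 3 edges, delete both glued faces → V=28, E=62, F=36.
Check: V − E + F = 28 − 62 + 36 = 2.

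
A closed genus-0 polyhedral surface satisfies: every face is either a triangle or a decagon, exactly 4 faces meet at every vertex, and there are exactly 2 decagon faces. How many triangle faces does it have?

Let x be the number of triangles; then F = 2 + x.
Edge–face incidences: 2E = 10·2 + 3·x = 20 + 3x.
Every vertex has degree 4, so 4V = 2E.
Euler: V − E + F = 2 ⇒ (2E)/4 − E + (2 + x) = 2.
Multiply by 8: 2·(2E) − 4·(2E) + 8·(2 + x) = 16, i.e. 16 + 8x − 2·(20 + 3x) = 16.
Collecting terms: 2x − 24 = 16, so 2x = 40, so x = 20.
Then 2E = 20 + 3·20 = 80, so E = 40, V = 2E/4 = 20, F = 2 + 20 = 22.

20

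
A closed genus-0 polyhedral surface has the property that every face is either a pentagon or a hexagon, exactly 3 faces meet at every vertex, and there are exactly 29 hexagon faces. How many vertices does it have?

78

Let x be the number of pentagons; then F = 29 + x.
Edge–face incidences: 2E = 6·29 + 5·x = 174 + 5x.
Every vertex has degree 3, so 3V = 2E.
Euler: V − E + F = 2 ⇒ (2E)/3 − E + (29 + x) = 2.
Multiply by 6: 2·(2E) − 3·(2E) + 6·(29 + x) = 12, i.e. 174 + 6x − (174 + 5x) = 12.
Collecting terms: x = 12.
Then 2E = 174 + 5·12 = 234, so E = 117, V = 2E/3 = 78, F = 29 + 12 = 41.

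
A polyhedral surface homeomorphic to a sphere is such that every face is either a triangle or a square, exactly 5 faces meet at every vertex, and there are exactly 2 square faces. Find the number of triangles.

24

Let x be the number of triangles; then F = 2 + x.
Edge–face incidences: 2E = 4·2 + 3·x = 8 + 3x.
Every vertex has degree 5, so 5V = 2E.
Euler: V − E + F = 2 ⇒ (2E)/5 − E + (2 + x) = 2.
Multiply by 10: 2·(2E) − 5·(2E) + 10·(2 + x) = 20, i.e. 20 + 10x − 3·(8 + 3x) = 20.
Collecting terms: x − 4 = 20, so x = 24.
Then 2E = 8 + 3·24 = 80, so E = 40, V = 2E/5 = 16, F = 2 + 24 = 26.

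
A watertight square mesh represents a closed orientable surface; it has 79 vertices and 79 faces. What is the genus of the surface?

1

Every face is a square, so 2E = 4·79 = 316, giving E = 158.
χ = V − E + F = 79 − 158 + 79 = 0.
For a closed orientable surface χ = 2 − 2g, so g = (2 − (0))/2 = 1.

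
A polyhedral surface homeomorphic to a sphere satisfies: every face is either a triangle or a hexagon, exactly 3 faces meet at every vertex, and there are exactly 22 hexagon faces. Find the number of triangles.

4

Let x be the number of triangles; then F = 22 + x.
Edge–face incidences: 2E = 6·22 + 3·x = 132 + 3x.
Every vertex has degree 3, so 3V = 2E.
Euler: V − E + F = 2 ⇒ (2E)/3 − E + (22 + x) = 2.
Multiply by 6: 2·(2E) − 3·(2E) + 6·(22 + x) = 12, i.e. 132 + 6x − (132 + 3x) = 12.
Collecting terms: 3x = 12, so x = 4.
Then 2E = 132 + 3·4 = 144, so E = 72, V = 2E/3 = 48, F = 22 + 4 = 26.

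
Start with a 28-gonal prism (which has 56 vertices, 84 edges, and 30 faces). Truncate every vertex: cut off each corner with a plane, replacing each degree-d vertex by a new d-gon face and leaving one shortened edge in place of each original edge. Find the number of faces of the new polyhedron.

Truncation replaces each original edge-end by a new vertex, so V′ = 2E = 168.
Each original edge survives, and each old vertex of degree d contributes d new edges; summing degrees gives Σd = 2E, so E′ = E + 2E = 3E = 252.
Each original face survives and each original vertex becomes one new face: F′ = F + V = 86.

86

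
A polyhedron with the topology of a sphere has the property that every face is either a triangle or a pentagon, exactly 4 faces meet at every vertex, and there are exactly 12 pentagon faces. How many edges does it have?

Let x be the number of triangles; then F = 12 + x.
Edge–face incidences: 2E = 5·12 + 3·x = 60 + 3x.
Every vertex has degree 4, so 4V = 2E.
Euler: V − E + F = 2 ⇒ (2E)/4 − E + (12 + x) = 2.
Multiply by 8: 2·(2E) − 4·(2E) + 8·(12 + x) = 16, i.e. 96 + 8x − 2·(60 + 3x) = 16.
Collecting terms: 2x − 24 = 16, so 2x = 40, so x = 20.
Then 2E = 60 + 3·20 = 120, so E = 60, V = 2E/4 = 30, F = 12 + 20 = 32.

60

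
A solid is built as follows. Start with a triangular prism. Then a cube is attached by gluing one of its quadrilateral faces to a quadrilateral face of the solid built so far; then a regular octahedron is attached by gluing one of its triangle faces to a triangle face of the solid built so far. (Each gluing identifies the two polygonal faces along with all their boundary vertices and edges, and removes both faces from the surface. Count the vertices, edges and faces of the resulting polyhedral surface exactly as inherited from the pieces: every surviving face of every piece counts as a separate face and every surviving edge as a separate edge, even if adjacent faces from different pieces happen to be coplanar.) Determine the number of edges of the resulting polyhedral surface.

A triangular prism: V=6, E=9, F=5.
Attach a cube (V=8, E=12, F=6) along a 4-gon: merge 4 vertices and 4 edges, delete both glued faces → V=10, E=17, F=9.
Attach a regular octahedron (V=6, E=12, F=8) along a 3-gon: merge 3 vertices and 3 edges, delete both glued faces → V=13, E=26, F=15.
Check: V − E + F = 13 − 26 + 15 = 2.

26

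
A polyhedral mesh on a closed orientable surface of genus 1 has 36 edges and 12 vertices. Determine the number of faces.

24

For a closed orientable surface of genus 1, χ = 2 − 2·1 = 0.
F = 0 − V + E = 0 − 12 + 36 = 24.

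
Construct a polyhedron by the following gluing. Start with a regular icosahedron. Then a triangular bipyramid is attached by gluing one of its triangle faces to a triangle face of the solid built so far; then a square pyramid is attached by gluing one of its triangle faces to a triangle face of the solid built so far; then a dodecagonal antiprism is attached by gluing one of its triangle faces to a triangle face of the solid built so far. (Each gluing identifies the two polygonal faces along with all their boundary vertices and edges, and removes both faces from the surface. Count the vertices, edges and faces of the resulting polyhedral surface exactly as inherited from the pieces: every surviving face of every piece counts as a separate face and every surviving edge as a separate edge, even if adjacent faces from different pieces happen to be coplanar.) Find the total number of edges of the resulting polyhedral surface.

A regular icosahedron: V=12, E=30, F=20.
Attach a triangular bipyramid (V=5, E=9, F=6) along a 3-gon: merge 3 vertices and 3 edges, delete both glued faces → V=14, E=36, F=24.
Attach a square pyramid (V=5, E=8, F=5) along a 3-gon: merge 3 vertices and 3 edges, delete both glued faces → V=16, E=41, F=27.
Attach a dodecagonal antiprism (V=24, E=48, F=26) along a 3-gon: merge 3 vertices and 3 edges, delete both glued faces → V=37, E=86, F=51.
Check: V − E + F = 37 − 86 + 51 = 2.

86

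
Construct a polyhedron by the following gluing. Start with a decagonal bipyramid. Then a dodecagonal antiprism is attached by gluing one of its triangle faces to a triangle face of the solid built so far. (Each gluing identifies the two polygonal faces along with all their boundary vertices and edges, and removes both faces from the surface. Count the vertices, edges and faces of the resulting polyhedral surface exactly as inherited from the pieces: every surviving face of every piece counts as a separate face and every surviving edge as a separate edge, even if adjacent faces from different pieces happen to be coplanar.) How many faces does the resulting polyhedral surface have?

A decagonal bipyramid: V=12, E=30, F=20.
Attach a dodecagonal antiprism (V=24, E=48, F=26) along a 3-gon: merge 3 vertices and 3 edges, delete both glued faces → V=33, E=75, F=44.
Check: V − E + F = 33 − 75 + 44 = 2.

44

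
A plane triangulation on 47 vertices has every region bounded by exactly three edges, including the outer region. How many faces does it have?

In a plane triangulation 3F = 2E and V − E + F = 2, so F = 2V − 4 = 2·47 − 4 = 90.

90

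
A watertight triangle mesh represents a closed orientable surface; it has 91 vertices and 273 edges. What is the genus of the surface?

1

Every face is a triangle and each edge borders two faces, so 3F = 2·273, giving F = 182.
χ = V − E + F = 91 − 273 + 182 = 0.
For a closed orientable surface χ = 2 − 2g, so g = (2 − (0))/2 = 1.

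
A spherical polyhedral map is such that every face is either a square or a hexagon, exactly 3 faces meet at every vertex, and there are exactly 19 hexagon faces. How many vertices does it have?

Let x be the number of squares; then F = 19 + x.
Edge–face incidences: 2E = 6·19 + 4·x = 114 + 4x.
Every vertex has degree 3, so 3V = 2E.
Euler: V − E + F = 2 ⇒ (2E)/3 − E + (19 + x) = 2.
Multiply by 6: 2·(2E) − 3·(2E) + 6·(19 + x) = 12, i.e. 114 + 6x − (114 + 4x) = 12.
Collecting terms: 2x = 12, so x = 6.
Then 2E = 114 + 4·6 = 138, so E = 69, V = 2E/3 = 46, F = 19 + 6 = 25.

46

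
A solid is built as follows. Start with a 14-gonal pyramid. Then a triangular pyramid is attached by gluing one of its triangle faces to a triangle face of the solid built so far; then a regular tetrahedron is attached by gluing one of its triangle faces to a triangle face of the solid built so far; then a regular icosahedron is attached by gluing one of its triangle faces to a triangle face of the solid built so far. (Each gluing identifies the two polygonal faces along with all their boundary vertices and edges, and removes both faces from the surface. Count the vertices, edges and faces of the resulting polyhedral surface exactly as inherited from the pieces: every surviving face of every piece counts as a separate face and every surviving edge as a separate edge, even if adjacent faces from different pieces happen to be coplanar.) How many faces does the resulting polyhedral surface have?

A 14-gonal pyramid: V=15, E=28, F=15.
Attach a triangular pyramid (V=4, E=6, F=4) along a 3-gon: merge 3 vertices and 3 edges, delete both glued faces → V=16, E=31, F=17.
Attach a regular tetrahedron (V=4, E=6, F=4) along a 3-gon: merge 3 vertices and 3 edges, delete both glued faces → V=17, E=34, F=19.
Attach a regular icosahedron (V=12, E=30, F=20) along a 3-gon: merge 3 vertices and 3 edges, delete both glued faces → V=26, E=61, F=37.
Check: V − E + F = 26 − 61 + 37 = 2.

37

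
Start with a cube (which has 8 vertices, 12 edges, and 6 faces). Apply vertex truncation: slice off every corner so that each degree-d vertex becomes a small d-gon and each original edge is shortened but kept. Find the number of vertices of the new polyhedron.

Truncation replaces each original edge-end by a new vertex, so V′ = 2E = 24.
Each original edge survives, and each old vertex of degree d contributes d new edges; summing degrees gives Σd = 2E, so E′ = E + 2E = 3E = 36.
Each original face survives and each original vertex becomes one new face: F′ = F + V = 14.

24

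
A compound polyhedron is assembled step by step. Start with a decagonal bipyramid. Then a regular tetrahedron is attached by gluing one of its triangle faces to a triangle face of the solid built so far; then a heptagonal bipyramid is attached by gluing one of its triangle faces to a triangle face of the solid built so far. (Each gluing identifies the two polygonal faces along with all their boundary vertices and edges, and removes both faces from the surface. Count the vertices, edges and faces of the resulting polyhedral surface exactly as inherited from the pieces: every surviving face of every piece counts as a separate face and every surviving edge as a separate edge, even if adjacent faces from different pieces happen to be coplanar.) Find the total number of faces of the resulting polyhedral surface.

34

A decagonal bipyramid: V=12, E=30, F=20.
Attach a regular tetrahedron (V=4, E=6, F=4) along a 3-gon: merge 3 vertices and 3 edges, delete both glued faces → V=13, E=33, F=22.
Attach a heptagonal bipyramid (V=9, E=21, F=14) along a 3-gon: merge 3 vertices and 3 edges, delete both glued faces → V=19, E=51, F=34.
Check: V − E + F = 19 − 51 + 34 = 2.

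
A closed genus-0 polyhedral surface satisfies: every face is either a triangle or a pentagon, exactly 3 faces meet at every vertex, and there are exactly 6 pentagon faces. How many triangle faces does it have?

2

Let x be the number of triangles; then F = 6 + x.
Edge–face incidences: 2E = 5·6 + 3·x = 30 + 3x.
Every vertex has degree 3, so 3V = 2E.
Euler: V − E + F = 2 ⇒ (2E)/3 − E + (6 + x) = 2.
Multiply by 6: 2·(2E) − 3·(2E) + 6·(6 + x) = 12, i.e. 36 + 6x − (30 + 3x) = 12.
Collecting terms: 3x + 6 = 12, so 3x = 6, so x = 2.
Then 2E = 30 + 3·2 = 36, so E = 18, V = 2E/3 = 12, F = 6 + 2 = 8.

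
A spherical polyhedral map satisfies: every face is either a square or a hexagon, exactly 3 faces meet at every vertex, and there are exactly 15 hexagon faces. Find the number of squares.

6

Let x be the number of squares; then F = 15 + x.
Edge–face incidences: 2E = 6·15 + 4·x = 90 + 4x.
Every vertex has degree 3, so 3V = 2E.
Euler: V − E + F = 2 ⇒ (2E)/3 − E + (15 + x) = 2.
Multiply by 6: 2·(2E) − 3·(2E) + 6·(15 + x) = 12, i.e. 90 + 6x − (90 + 4x) = 12.
Collecting terms: 2x = 12, so x = 6.
Then 2E = 90 + 4·6 = 114, so E = 57, V = 2E/3 = 38, F = 15 + 6 = 21.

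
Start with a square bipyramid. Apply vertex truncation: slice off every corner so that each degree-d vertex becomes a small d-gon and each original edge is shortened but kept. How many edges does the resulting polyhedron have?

36

The base solid has V = 6, E = 12, F = 8.
Truncation replaces each original edge-end by a new vertex, so V′ = 2E = 24.
Each original edge survives, and each old vertex of degree d contributes d new edges; summing degrees gives Σd = 2E, so E′ = E + 2E = 3E = 36.
Each original face survives and each original vertex becomes one new face: F′ = F + V = 14.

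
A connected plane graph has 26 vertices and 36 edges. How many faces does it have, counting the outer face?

Euler's formula for a connected plane graph: V − E + F = 2, so F = 2 − 26 + 36 = 12.

12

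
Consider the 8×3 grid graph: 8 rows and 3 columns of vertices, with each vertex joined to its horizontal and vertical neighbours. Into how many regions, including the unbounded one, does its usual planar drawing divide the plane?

15

The grid has V = 8·3 = 24 vertices and E = 8·2 + 3·7 = 37 edges.
F = 2 − V + E = 2 − 24 + 37 = 15.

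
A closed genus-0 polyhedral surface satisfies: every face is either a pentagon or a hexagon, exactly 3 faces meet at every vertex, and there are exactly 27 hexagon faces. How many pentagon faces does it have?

12

Let x be the number of pentagons; then F = 27 + x.
Edge–face incidences: 2E = 6·27 + 5·x = 162 + 5x.
Every vertex has degree 3, so 3V = 2E.
Euler: V − E + F = 2 ⇒ (2E)/3 − E + (27 + x) = 2.
Multiply by 6: 2·(2E) − 3·(2E) + 6·(27 + x) = 12, i.e. 162 + 6x − (162 + 5x) = 12.
Collecting terms: x = 12.
Then 2E = 162 + 5·12 = 222, so E = 111, V = 2E/3 = 74, F = 27 + 12 = 39.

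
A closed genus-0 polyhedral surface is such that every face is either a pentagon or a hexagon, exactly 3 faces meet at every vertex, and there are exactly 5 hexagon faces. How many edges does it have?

45

Let x be the number of pentagons; then F = 5 + x.
Edge–face incidences: 2E = 6·5 + 5·x = 30 + 5x.
Every vertex has degree 3, so 3V = 2E.
Euler: V − E + F = 2 ⇒ (2E)/3 − E + (5 + x) = 2.
Multiply by 6: 2·(2E) − 3·(2E) + 6·(5 + x) = 12, i.e. 30 + 6x − (30 + 5x) = 12.
Collecting terms: x = 12.
Then 2E = 30 + 5·12 = 90, so E = 45, V = 2E/3 = 30, F = 5 + 12 = 17.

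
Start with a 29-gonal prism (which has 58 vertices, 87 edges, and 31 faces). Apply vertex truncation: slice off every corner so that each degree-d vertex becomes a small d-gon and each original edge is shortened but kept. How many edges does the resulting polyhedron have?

Truncation replaces each original edge-end by a new vertex, so V′ = 2E = 174.
Each original edge survives, and each old vertex of degree d contributes d new edges; summing degrees gives Σd = 2E, so E′ = E + 2E = 3E = 261.
Each original face survives and each original vertex becomes one new face: F′ = F + V = 89.

261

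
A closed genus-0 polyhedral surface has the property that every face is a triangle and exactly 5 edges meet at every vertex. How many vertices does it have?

Each face has 3 edges and each edge borders two faces, so 2E = 3F.
Each vertex has degree 5, so 5V = 2E and hence V = 3F/5.
Euler: V − E + F = 2 ⇒ (3F/5) − (3F/2) + F = 2.
Multiply by 10: (6 − 15 + 10)F = 20, i.e. 1F = 20.
So F = 20, E = 3·20/2 = 30, V = 3·20/5 = 12.

12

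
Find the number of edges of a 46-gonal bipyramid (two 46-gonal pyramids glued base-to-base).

A bipyramid over an n-gon has 2n triangular faces and n + 2 vertices: V = 46 + 2 = 48, E = 3·46 = 138, F = 2·46 = 92.

138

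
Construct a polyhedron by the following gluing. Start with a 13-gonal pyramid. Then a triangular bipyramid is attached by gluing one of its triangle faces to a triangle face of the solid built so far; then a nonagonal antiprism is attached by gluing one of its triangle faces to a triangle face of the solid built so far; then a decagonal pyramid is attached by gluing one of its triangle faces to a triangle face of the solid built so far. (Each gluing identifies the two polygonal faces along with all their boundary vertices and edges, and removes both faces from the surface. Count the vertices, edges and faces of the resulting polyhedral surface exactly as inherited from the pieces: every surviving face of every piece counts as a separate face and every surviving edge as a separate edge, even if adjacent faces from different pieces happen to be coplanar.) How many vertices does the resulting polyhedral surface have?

39

A 13-gonal pyramid: V=14, E=26, F=14.
Attach a triangular bipyramid (V=5, E=9, F=6) along a 3-gon: merge 3 vertices and 3 edges, delete both glued faces → V=16, E=32, F=18.
Attach a nonagonal antiprism (V=18, E=36, F=20) along a 3-gon: merge 3 vertices and 3 edges, delete both glued faces → V=31, E=65, F=36.
Attach a decagonal pyramid (V=11, E=20, F=11) along a 3-gon: merge 3 vertices and 3 edges, delete both glued faces → V=39, E=82, F=45.
Check: V − E + F = 39 − 82 + 45 = 2.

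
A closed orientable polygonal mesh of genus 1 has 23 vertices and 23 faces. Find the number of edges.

46

For a closed orientable surface of genus 1, χ = 2 − 2·1 = 0.
E = V + F − (0) = 23 + 23 − (0) = 46.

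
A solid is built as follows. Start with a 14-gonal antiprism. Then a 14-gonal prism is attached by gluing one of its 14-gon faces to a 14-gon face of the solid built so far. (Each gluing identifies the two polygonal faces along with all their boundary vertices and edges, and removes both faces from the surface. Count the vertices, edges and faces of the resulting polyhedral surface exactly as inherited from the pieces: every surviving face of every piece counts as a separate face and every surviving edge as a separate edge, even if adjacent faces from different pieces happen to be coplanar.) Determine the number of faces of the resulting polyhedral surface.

44

A 14-gonal antiprism: V=28, E=56, F=30.
Attach a 14-gonal prism (V=28, E=42, F=16) along a 14-gon: merge 14 vertices and 14 edges, delete both glued faces → V=42, E=84, F=44.
Check: V − E + F = 42 − 84 + 44 = 2.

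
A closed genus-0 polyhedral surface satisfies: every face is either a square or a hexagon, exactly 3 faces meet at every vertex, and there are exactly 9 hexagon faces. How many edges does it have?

Let x be the number of squares; then F = 9 + x.
Edge–face incidences: 2E = 6·9 + 4·x = 54 + 4x.
Every vertex has degree 3, so 3V = 2E.
Euler: V − E + F = 2 ⇒ (2E)/3 − E + (9 + x) = 2.
Multiply by 6: 2·(2E) − 3·(2E) + 6·(9 + x) = 12, i.e. 54 + 6x − (54 + 4x) = 12.
Collecting terms: 2x = 12, so x = 6.
Then 2E = 54 + 4·6 = 78, so E = 39, V = 2E/3 = 26, F = 9 + 6 = 15.

39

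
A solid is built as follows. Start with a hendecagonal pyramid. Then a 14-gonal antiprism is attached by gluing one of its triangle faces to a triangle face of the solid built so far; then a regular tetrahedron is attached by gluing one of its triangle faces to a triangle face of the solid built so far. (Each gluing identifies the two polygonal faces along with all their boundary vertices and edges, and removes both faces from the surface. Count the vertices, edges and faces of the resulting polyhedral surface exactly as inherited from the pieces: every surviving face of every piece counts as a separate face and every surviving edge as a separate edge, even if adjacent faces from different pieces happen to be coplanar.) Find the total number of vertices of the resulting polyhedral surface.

38

A hendecagonal pyramid: V=12, E=22, F=12.
Attach a 14-gonal antiprism (V=28, E=56, F=30) along a 3-gon: merge 3 vertices and 3 edges, delete both glued faces → V=37, E=75, F=40.
Attach a regular tetrahedron (V=4, E=6, F=4) along a 3-gon: merge 3 vertices and 3 edges, delete both glued faces → V=38, E=78, F=42.
Check: V − E + F = 38 − 78 + 42 = 2.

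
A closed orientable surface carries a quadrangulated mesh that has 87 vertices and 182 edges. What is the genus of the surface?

Every face is a square and each edge borders two faces, so 4F = 2·182, giving F = 91.
χ = V − E + F = 87 − 182 + 91 = -4.
For a closed orientable surface χ = 2 − 2g, so g = (2 − (-4))/2 = 3.

3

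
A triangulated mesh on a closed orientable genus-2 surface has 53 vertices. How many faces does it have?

χ = 2 − 2·2 = -2, and every face is a triangle so 3F = 2E.
V − E + F = -2 with E = 3F/2 gives 53 − (3/2 − 1)·F = -2, so F = 110 and E = 165.

110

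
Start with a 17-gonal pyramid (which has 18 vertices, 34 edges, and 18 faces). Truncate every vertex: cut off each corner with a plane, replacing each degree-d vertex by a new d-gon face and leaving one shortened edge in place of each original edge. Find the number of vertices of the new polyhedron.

Truncation replaces each original edge-end by a new vertex, so V′ = 2E = 68.
Each original edge survives, and each old vertex of degree d contributes d new edges; summing degrees gives Σd = 2E, so E′ = E + 2E = 3E = 102.
Each original face survives and each original vertex becomes one new face: F′ = F + V = 36.

68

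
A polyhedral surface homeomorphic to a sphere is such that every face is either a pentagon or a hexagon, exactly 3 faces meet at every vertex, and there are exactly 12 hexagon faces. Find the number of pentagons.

Let x be the number of pentagons; then F = 12 + x.
Edge–face incidences: 2E = 6·12 + 5·x = 72 + 5x.
Every vertex has degree 3, so 3V = 2E.
Euler: V − E + F = 2 ⇒ (2E)/3 − E + (12 + x) = 2.
Multiply by 6: 2·(2E) − 3·(2E) + 6·(12 + x) = 12, i.e. 72 + 6x − (72 + 5x) = 12.
Collecting terms: x = 12.
Then 2E = 72 + 5·12 = 132, so E = 66, V = 2E/3 = 44, F = 12 + 12 = 24.

12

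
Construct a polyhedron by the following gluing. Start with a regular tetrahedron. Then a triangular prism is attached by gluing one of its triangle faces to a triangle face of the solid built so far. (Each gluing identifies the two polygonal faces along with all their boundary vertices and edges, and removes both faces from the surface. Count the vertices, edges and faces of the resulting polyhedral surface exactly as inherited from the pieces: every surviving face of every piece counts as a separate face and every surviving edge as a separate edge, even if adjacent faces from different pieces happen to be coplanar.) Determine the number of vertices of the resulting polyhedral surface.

A regular tetrahedron: V=4, E=6, F=4.
Attach a triangular prism (V=6, E=9, F=5) along a 3-gon: merge 3 vertices and 3 edges, delete both glued faces → V=7, E=12, F=7.
Check: V − E + F = 7 − 12 + 7 = 2.

7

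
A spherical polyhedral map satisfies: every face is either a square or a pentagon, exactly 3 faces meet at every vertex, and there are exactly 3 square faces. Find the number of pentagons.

Let x be the number of pentagons; then F = 3 + x.
Edge–face incidences: 2E = 4·3 + 5·x = 12 + 5x.
Every vertex has degree 3, so 3V = 2E.
Euler: V − E + F = 2 ⇒ (2E)/3 − E + (3 + x) = 2.
Multiply by 6: 2·(2E) − 3·(2E) + 6·(3 + x) = 12, i.e. 18 + 6x − (12 + 5x) = 12.
Collecting terms: x + 6 = 12, so x = 6.
Then 2E = 12 + 5·6 = 42, so E = 21, V = 2E/3 = 14, F = 3 + 6 = 9.

6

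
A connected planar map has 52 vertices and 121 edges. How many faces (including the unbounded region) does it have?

Euler's formula for a connected plane graph: V − E + F = 2, so F = 2 − 52 + 121 = 71.

71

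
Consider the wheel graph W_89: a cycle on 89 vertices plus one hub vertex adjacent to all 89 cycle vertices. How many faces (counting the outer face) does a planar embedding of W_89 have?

W_89 has V = 89 + 1 = 90 vertices and E = 2·89 = 178 edges.
By Euler's formula F = 2 − V + E = 2 − 90 + 178 = 90.

90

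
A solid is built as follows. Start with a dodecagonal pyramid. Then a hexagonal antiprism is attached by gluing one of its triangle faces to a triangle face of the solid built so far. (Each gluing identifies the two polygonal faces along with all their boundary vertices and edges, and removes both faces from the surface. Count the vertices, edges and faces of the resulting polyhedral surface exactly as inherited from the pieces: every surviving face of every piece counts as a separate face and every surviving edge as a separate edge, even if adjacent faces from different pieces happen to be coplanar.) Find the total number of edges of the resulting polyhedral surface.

45

A dodecagonal pyramid: V=13, E=24, F=13.
Attach a hexagonal antiprism (V=12, E=24, F=14) along a 3-gon: merge 3 vertices and 3 edges, delete both glued faces → V=22, E=45, F=25.
Check: V − E + F = 22 − 45 + 25 = 2.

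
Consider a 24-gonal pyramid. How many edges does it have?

A pyramid on an n-gon base has one n-gon and n triangles: V = 24 + 1 = 25, E = 2·24 = 48, F = 24 + 1 = 25.
Check: V − E + F = 25 − 48 + 25 = 2.

48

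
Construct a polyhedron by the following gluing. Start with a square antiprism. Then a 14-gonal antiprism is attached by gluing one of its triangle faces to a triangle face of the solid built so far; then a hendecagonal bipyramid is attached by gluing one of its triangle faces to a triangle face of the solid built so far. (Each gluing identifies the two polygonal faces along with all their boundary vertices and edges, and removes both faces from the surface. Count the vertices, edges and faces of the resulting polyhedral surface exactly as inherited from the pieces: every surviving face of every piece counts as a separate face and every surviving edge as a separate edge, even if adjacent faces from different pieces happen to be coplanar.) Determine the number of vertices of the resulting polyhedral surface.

A square antiprism: V=8, E=16, F=10.
Attach a 14-gonal antiprism (V=28, E=56, F=30) along a 3-gon: merge 3 vertices and 3 edges, delete both glued faces → V=33, E=69, F=38.
Attach a hendecagonal bipyramid (V=13, E=33, F=22) along a 3-gon: merge 3 vertices and 3 edges, delete both glued faces → V=43, E=99, F=58.
Check: V − E + F = 43 − 99 + 58 = 2.

43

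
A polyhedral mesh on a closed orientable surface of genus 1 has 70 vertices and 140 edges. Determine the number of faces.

For a closed orientable surface of genus 1, χ = 2 − 2·1 = 0.
F = 0 − V + E = 0 − 70 + 140 = 70.

70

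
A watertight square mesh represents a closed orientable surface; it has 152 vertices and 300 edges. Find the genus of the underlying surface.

Every face is a square and each edge borders two faces, so 4F = 2·300, giving F = 150.
χ = V − E + F = 152 − 300 + 150 = 2.
For a closed orientable surface χ = 2 − 2g, so g = (2 − (2))/2 = 0.

0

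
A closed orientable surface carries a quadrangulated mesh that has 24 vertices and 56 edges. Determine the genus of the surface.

3

Every face is a square and each edge borders two faces, so 4F = 2·56, giving F = 28.
χ = V − E + F = 24 − 56 + 28 = -4.
For a closed orientable surface χ = 2 − 2g, so g = (2 − (-4))/2 = 3.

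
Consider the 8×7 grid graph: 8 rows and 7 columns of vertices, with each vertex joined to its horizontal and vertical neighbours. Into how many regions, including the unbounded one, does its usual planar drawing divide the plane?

43

The grid has V = 8·7 = 56 vertices and E = 8·6 + 7·7 = 97 edges.
F = 2 − V + E = 2 − 56 + 97 = 43.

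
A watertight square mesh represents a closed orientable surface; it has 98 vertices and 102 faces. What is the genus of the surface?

Every face is a square, so 2E = 4·102 = 408, giving E = 204.
χ = V − E + F = 98 − 204 + 102 = -4.
For a closed orientable surface χ = 2 − 2g, so g = (2 − (-4))/2 = 3.

3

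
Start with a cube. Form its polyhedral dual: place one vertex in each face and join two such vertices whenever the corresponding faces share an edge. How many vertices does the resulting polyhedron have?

6

The base solid has V = 8, E = 12, F = 6.
The dual swaps V and F and preserves E: V′ = F = 6, E′ = E = 12, F′ = V = 8.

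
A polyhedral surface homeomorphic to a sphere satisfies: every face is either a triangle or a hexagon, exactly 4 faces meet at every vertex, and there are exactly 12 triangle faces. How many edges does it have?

Let x be the number of hexagons; then F = 12 + x.
Edge–face incidences: 2E = 3·12 + 6·x = 36 + 6x.
Every vertex has degree 4, so 4V = 2E.
Euler: V − E + F = 2 ⇒ (2E)/4 − E + (12 + x) = 2.
Multiply by 8: 2·(2E) − 4·(2E) + 8·(12 + x) = 16, i.e. 96 + 8x − 2·(36 + 6x) = 16.
Collecting terms: −4x + 24 = 16, so −4x = −8, so x = 2.
Then 2E = 36 + 6·2 = 48, so E = 24, V = 2E/4 = 12, F = 12 + 2 = 14.

24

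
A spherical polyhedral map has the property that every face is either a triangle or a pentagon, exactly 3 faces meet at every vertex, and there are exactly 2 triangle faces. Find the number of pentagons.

6

Let x be the number of pentagons; then F = 2 + x.
Edge–face incidences: 2E = 3·2 + 5·x = 6 + 5x.
Every vertex has degree 3, so 3V = 2E.
Euler: V − E + F = 2 ⇒ (2E)/3 − E + (2 + x) = 2.
Multiply by 6: 2·(2E) − 3·(2E) + 6·(2 + x) = 12, i.e. 12 + 6x − (6 + 5x) = 12.
Collecting terms: x + 6 = 12, so x = 6.
Then 2E = 6 + 5·6 = 36, so E = 18, V = 2E/3 = 12, F = 2 + 6 = 8.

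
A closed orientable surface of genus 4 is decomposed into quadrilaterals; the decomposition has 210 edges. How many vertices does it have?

χ = 2 − 2·4 = -6, and every face is a square so 4F = 2E.
F = 2E/4 = 105. Then V = -6 + E − F = -6 + 210 − 105 = 99.

99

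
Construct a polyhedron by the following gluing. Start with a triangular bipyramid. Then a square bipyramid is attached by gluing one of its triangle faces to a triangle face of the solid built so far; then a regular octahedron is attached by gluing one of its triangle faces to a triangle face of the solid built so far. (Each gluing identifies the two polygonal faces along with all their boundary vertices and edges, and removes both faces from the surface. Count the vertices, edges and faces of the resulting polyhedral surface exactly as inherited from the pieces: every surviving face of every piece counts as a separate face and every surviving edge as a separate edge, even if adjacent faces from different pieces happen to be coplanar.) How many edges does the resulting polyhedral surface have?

A triangular bipyramid: V=5, E=9, F=6.
Attach a square bipyramid (V=6, E=12, F=8) along a 3-gon: merge 3 vertices and 3 edges, delete both glued faces → V=8, E=18, F=12.
Attach a regular octahedron (V=6, E=12, F=8) along a 3-gon: merge 3 vertices and 3 edges, delete both glued faces → V=11, E=27, F=18.
Check: V − E + F = 11 − 27 + 18 = 2.

27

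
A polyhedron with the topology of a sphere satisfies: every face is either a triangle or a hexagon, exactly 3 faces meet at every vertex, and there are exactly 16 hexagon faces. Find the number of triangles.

4

Let x be the number of triangles; then F = 16 + x.
Edge–face incidences: 2E = 6·16 + 3·x = 96 + 3x.
Every vertex has degree 3, so 3V = 2E.
Euler: V − E + F = 2 ⇒ (2E)/3 − E + (16 + x) = 2.
Multiply by 6: 2·(2E) − 3·(2E) + 6·(16 + x) = 12, i.e. 96 + 6x − (96 + 3x) = 12.
Collecting terms: 3x = 12, so x = 4.
Then 2E = 96 + 3·4 = 108, so E = 54, V = 2E/3 = 36, F = 16 + 4 = 20.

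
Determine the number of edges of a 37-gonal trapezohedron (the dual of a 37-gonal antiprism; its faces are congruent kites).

148

The n-trapezohedron (dual of the n-antiprism) has V = 2·37 + 2 = 76, E = 4·37 = 148, F = 2·37 = 74.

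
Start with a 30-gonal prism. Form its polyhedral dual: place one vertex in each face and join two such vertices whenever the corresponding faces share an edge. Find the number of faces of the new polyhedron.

60

The base solid has V = 60, E = 90, F = 32.
The dual swaps V and F and preserves E: V′ = F = 32, E′ = E = 90, F′ = V = 60.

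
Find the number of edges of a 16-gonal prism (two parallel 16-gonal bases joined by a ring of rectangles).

48

A prism on an n-gon has two n-gon bases and n rectangular sides: V = 2·16 = 32, E = 3·16 = 48, F = 16 + 2 = 18.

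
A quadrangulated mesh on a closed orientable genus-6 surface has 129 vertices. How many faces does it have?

139

χ = 2 − 2·6 = -10, and every face is a square so 4F = 2E.
V − E + F = -10 with E = 4F/2 gives 129 − (4/2 − 1)·F = -10, so F = 139 and E = 278.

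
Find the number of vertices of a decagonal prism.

A prism on an n-gon has two n-gon bases and n rectangular sides: V = 2·10 = 20, E = 3·10 = 30, F = 10 + 2 = 12.

20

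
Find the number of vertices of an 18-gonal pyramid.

19

A pyramid on an n-gon base has one n-gon and n triangles: V = 18 + 1 = 19, E = 2·18 = 36, F = 18 + 1 = 19.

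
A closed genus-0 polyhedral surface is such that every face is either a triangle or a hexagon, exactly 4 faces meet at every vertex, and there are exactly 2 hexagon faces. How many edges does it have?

Let x be the number of triangles; then F = 2 + x.
Edge–face incidences: 2E = 6·2 + 3·x = 12 + 3x.
Every vertex has degree 4, so 4V = 2E.
Euler: V − E + F = 2 ⇒ (2E)/4 − E + (2 + x) = 2.
Multiply by 8: 2·(2E) − 4·(2E) + 8·(2 + x) = 16, i.e. 16 + 8x − 2·(12 + 3x) = 16.
Collecting terms: 2x − 8 = 16, so 2x = 24, so x = 12.
Then 2E = 12 + 3·12 = 48, so E = 24, V = 2E/4 = 12, F = 2 + 12 = 14.

24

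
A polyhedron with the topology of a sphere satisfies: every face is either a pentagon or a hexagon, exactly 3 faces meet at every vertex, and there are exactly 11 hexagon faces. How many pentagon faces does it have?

Let x be the number of pentagons; then F = 11 + x.
Edge–face incidences: 2E = 6·11 + 5·x = 66 + 5x.
Every vertex has degree 3, so 3V = 2E.
Euler: V − E + F = 2 ⇒ (2E)/3 − E + (11 + x) = 2.
Multiply by 6: 2·(2E) − 3·(2E) + 6·(11 + x) = 12, i.e. 66 + 6x − (66 + 5x) = 12.
Collecting terms: x = 12.
Then 2E = 66 + 5·12 = 126, so E = 63, V = 2E/3 = 42, F = 11 + 12 = 23.

12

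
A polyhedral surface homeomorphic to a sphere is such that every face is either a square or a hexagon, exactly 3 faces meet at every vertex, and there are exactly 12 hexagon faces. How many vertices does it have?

32

Let x be the number of squares; then F = 12 + x.
Edge–face incidences: 2E = 6·12 + 4·x = 72 + 4x.
Every vertex has degree 3, so 3V = 2E.
Euler: V − E + F = 2 ⇒ (2E)/3 − E + (12 + x) = 2.
Multiply by 6: 2·(2E) − 3·(2E) + 6·(12 + x) = 12, i.e. 72 + 6x − (72 + 4x) = 12.
Collecting terms: 2x = 12, so x = 6.
Then 2E = 72 + 4·6 = 96, so E = 48, V = 2E/3 = 32, F = 12 + 6 = 18.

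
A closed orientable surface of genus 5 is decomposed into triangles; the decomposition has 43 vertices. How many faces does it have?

102

χ = 2 − 2·5 = -8, and every face is a triangle so 3F = 2E.
V − E + F = -8 with E = 3F/2 gives 43 − (3/2 − 1)·F = -8, so F = 102 and E = 153.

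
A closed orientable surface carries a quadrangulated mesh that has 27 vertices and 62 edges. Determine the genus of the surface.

Every face is a square and each edge borders two faces, so 4F = 2·62, giving F = 31.
χ = V − E + F = 27 − 62 + 31 = -4.
For a closed orientable surface χ = 2 − 2g, so g = (2 − (-4))/2 = 3.

3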